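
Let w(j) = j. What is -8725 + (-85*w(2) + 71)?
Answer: -8824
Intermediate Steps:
-8725 + (-85*w(2) + 71) = -8725 + (-85*2 + 71) = -8725 + (-170 + 71) = -8725 - 99 = -8824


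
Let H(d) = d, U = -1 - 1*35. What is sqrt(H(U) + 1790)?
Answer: sqrt(1754) ≈ 41.881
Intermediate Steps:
U = -36 (U = -1 - 35 = -36)
sqrt(H(U) + 1790) = sqrt(-36 + 1790) = sqrt(1754)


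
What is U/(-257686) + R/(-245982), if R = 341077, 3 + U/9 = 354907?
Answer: -3609879047/261926106 ≈ -13.782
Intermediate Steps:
U = 3194136 (U = -27 + 9*354907 = -27 + 3194163 = 3194136)
U/(-257686) + R/(-245982) = 3194136/(-257686) + 341077/(-245982) = 3194136*(-1/257686) + 341077*(-1/245982) = -145188/11713 - 31007/22362 = -3609879047/261926106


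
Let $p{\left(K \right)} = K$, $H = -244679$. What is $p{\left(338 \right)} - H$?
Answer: $245017$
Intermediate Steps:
$p{\left(338 \right)} - H = 338 - -244679 = 338 + 244679 = 245017$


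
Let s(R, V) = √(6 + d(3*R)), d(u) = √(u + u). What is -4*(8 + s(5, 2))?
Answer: -32 - 4*√(6 + √30) ≈ -45.551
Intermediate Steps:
d(u) = √2*√u (d(u) = √(2*u) = √2*√u)
s(R, V) = √(6 + √6*√R) (s(R, V) = √(6 + √2*√(3*R)) = √(6 + √2*(√3*√R)) = √(6 + √6*√R))
-4*(8 + s(5, 2)) = -4*(8 + √(6 + √6*√5)) = -4*(8 + √(6 + √30)) = -32 - 4*√(6 + √30)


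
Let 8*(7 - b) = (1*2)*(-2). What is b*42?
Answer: 315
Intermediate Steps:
b = 15/2 (b = 7 - 1*2*(-2)/8 = 7 - (-2)/4 = 7 - 1/8*(-4) = 7 + 1/2 = 15/2 ≈ 7.5000)
b*42 = (15/2)*42 = 315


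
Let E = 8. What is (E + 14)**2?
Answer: 484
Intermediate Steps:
(E + 14)**2 = (8 + 14)**2 = 22**2 = 484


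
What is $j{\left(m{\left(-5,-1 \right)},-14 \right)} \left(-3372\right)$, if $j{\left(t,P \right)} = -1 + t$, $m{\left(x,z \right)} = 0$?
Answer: $3372$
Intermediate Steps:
$j{\left(m{\left(-5,-1 \right)},-14 \right)} \left(-3372\right) = \left(-1 + 0\right) \left(-3372\right) = \left(-1\right) \left(-3372\right) = 3372$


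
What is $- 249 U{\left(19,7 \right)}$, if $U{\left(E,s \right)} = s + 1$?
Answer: $-1992$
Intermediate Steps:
$U{\left(E,s \right)} = 1 + s$
$- 249 U{\left(19,7 \right)} = - 249 \left(1 + 7\right) = \left(-249\right) 8 = -1992$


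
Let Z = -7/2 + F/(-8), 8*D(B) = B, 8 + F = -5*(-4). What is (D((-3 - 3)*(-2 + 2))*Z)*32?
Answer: 0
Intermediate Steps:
F = 12 (F = -8 - 5*(-4) = -8 + 20 = 12)
D(B) = B/8
Z = -5 (Z = -7/2 + 12/(-8) = -7*1/2 + 12*(-1/8) = -7/2 - 3/2 = -5)
(D((-3 - 3)*(-2 + 2))*Z)*32 = ((((-3 - 3)*(-2 + 2))/8)*(-5))*32 = (((-6*0)/8)*(-5))*32 = (((1/8)*0)*(-5))*32 = (0*(-5))*32 = 0*32 = 0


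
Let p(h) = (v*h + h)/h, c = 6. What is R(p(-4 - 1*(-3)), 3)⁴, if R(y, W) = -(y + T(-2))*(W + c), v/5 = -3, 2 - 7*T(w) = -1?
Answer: 534397550625/2401 ≈ 2.2257e+8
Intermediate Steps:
T(w) = 3/7 (T(w) = 2/7 - ⅐*(-1) = 2/7 + ⅐ = 3/7)
v = -15 (v = 5*(-3) = -15)
p(h) = -14 (p(h) = (-15*h + h)/h = (-14*h)/h = -14)
R(y, W) = -(6 + W)*(3/7 + y) (R(y, W) = -(y + 3/7)*(W + 6) = -(3/7 + y)*(6 + W) = -(6 + W)*(3/7 + y))
R(p(-4 - 1*(-3)), 3)⁴ = (-18/7 - 6*(-14) - 3/7*3 - 1*3*(-14))⁴ = (-18/7 + 84 - 9/7 + 42)⁴ = (855/7)⁴ = 534397550625/2401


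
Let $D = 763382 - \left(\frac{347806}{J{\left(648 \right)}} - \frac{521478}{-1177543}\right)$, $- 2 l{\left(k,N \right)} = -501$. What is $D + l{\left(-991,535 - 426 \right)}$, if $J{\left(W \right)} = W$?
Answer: $\frac{291139126783789}{381523932} \approx 7.631 \cdot 10^{5}$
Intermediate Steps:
$l{\left(k,N \right)} = \frac{501}{2}$ ($l{\left(k,N \right)} = \left(- \frac{1}{2}\right) \left(-501\right) = \frac{501}{2}$)
$D = \frac{291043555038823}{381523932}$ ($D = 763382 - \left(\frac{347806}{648} - \frac{521478}{-1177543}\right) = 763382 - \left(347806 \cdot \frac{1}{648} - - \frac{521478}{1177543}\right) = 763382 - \left(\frac{173903}{324} + \frac{521478}{1177543}\right) = 763382 - \frac{204947219201}{381523932} = \frac{291043555038823}{381523932} \approx 7.6285 \cdot 10^{5}$)
$D + l{\left(-991,535 - 426 \right)} = \frac{291043555038823}{381523932} + \frac{501}{2} = \frac{291139126783789}{381523932}$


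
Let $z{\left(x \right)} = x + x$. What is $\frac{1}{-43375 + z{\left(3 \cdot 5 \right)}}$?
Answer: $- \frac{1}{43345} \approx -2.3071 \cdot 10^{-5}$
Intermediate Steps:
$z{\left(x \right)} = 2 x$
$\frac{1}{-43375 + z{\left(3 \cdot 5 \right)}} = \frac{1}{-43375 + 2 \cdot 3 \cdot 5} = \frac{1}{-43375 + 2 \cdot 15} = \frac{1}{-43375 + 30} = \frac{1}{-43345} = - \frac{1}{43345}$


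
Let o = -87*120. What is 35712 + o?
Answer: 25272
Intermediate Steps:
o = -10440
35712 + o = 35712 - 10440 = 25272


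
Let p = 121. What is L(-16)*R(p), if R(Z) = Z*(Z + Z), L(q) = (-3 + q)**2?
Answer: 10570802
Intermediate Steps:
R(Z) = 2*Z**2 (R(Z) = Z*(2*Z) = 2*Z**2)
L(-16)*R(p) = (-3 - 16)**2*(2*121**2) = (-19)**2*(2*14641) = 361*29282 = 10570802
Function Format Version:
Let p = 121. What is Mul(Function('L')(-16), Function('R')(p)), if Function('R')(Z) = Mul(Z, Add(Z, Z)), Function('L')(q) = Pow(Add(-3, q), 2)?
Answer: 10570802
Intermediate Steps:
Function('R')(Z) = Mul(2, Pow(Z, 2)) (Function('R')(Z) = Mul(Z, Mul(2, Z)) = Mul(2, Pow(Z, 2)))
Mul(Function('L')(-16), Function('R')(p)) = Mul(Pow(Add(-3, -16), 2), Mul(2, Pow(121, 2))) = Mul(Pow(-19, 2), Mul(2, 14641)) = Mul(361, 29282) = 10570802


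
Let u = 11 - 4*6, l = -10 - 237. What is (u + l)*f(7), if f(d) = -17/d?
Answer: 4420/7 ≈ 631.43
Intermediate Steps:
l = -247
u = -13 (u = 11 - 24 = -13)
(u + l)*f(7) = (-13 - 247)*(-17/7) = -(-4420)/7 = -260*(-17/7) = 4420/7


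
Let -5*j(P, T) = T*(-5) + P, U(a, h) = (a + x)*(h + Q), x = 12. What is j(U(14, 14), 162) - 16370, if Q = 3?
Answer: -81482/5 ≈ -16296.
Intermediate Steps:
U(a, h) = (3 + h)*(12 + a) (U(a, h) = (a + 12)*(h + 3) = (12 + a)*(3 + h) = (3 + h)*(12 + a))
j(P, T) = T - P/5 (j(P, T) = -(T*(-5) + P)/5 = -(-5*T + P)/5 = -(P - 5*T)/5 = T - P/5)
j(U(14, 14), 162) - 16370 = (162 - (36 + 3*14 + 12*14 + 14*14)/5) - 16370 = (162 - (36 + 42 + 168 + 196)/5) - 16370 = (162 - 1/5*442) - 16370 = (162 - 442/5) - 16370 = 368/5 - 16370 = -81482/5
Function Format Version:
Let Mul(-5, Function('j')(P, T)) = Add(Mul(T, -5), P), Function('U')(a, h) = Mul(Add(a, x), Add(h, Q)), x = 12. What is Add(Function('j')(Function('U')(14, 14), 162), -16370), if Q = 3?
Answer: Rational(-81482, 5) ≈ -16296.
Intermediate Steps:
Function('U')(a, h) = Mul(Add(3, h), Add(12, a)) (Function('U')(a, h) = Mul(Add(a, 12), Add(h, 3)) = Mul(Add(12, a), Add(3, h)) = Mul(Add(3, h), Add(12, a)))
Function('j')(P, T) = Add(T, Mul(Rational(-1, 5), P)) (Function('j')(P, T) = Mul(Rational(-1, 5), Add(Mul(T, -5), P)) = Mul(Rational(-1, 5), Add(Mul(-5, T), P)) = Mul(Rational(-1, 5), Add(P, Mul(-5, T))) = Add(T, Mul(Rational(-1, 5), P)))
Add(Function('j')(Function('U')(14, 14), 162), -16370) = Add(Add(162, Mul(Rational(-1, 5), Add(36, Mul(3, 14), Mul(12, 14), Mul(14, 14)))), -16370) = Add(Add(162, Mul(Rational(-1, 5), Add(36, 42, 168, 196))), -16370) = Add(Add(162, Mul(Rational(-1, 5), 442)), -16370) = Add(Add(162, Rational(-442, 5)), -16370) = Add(Rational(368, 5), -16370) = Rational(-81482, 5)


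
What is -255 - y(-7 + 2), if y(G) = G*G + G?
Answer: -275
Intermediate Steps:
y(G) = G + G² (y(G) = G² + G = G + G²)
-255 - y(-7 + 2) = -255 - (-7 + 2)*(1 + (-7 + 2)) = -255 - (-5)*(1 - 5) = -255 - (-5)*(-4) = -255 - 1*20 = -255 - 20 = -275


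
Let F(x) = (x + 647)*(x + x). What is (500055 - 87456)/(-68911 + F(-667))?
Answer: -137533/14077 ≈ -9.7701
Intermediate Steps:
F(x) = 2*x*(647 + x) (F(x) = (647 + x)*(2*x) = 2*x*(647 + x))
(500055 - 87456)/(-68911 + F(-667)) = (500055 - 87456)/(-68911 + 2*(-667)*(647 - 667)) = 412599/(-68911 + 2*(-667)*(-20)) = 412599/(-68911 + 26680) = 412599/(-42231) = 412599*(-1/42231) = -137533/14077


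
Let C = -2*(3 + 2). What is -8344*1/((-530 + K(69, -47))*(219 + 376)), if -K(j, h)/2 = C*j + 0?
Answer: -596/36125 ≈ -0.016498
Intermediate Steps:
C = -10 (C = -2*5 = -10)
K(j, h) = 20*j (K(j, h) = -2*(-10*j + 0) = -(-20)*j = 20*j)
-8344*1/((-530 + K(69, -47))*(219 + 376)) = -8344*1/((-530 + 20*69)*(219 + 376)) = -8344*1/(595*(-530 + 1380)) = -8344/(850*595) = -8344/505750 = -8344*1/505750 = -596/36125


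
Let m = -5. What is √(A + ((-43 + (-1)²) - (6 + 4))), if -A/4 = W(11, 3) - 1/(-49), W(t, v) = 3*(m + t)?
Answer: 8*I*√95/7 ≈ 11.139*I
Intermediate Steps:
W(t, v) = -15 + 3*t (W(t, v) = 3*(-5 + t) = -15 + 3*t)
A = -3532/49 (A = -4*((-15 + 3*11) - 1/(-49)) = -4*((-15 + 33) - 1*(-1/49)) = -4*(18 + 1/49) = -4*883/49 = -3532/49 ≈ -72.082)
√(A + ((-43 + (-1)²) - (6 + 4))) = √(-3532/49 + ((-43 + (-1)²) - (6 + 4))) = √(-3532/49 + ((-43 + 1) - 1*10)) = √(-3532/49 + (-42 - 10)) = √(-3532/49 - 52) = √(-6080/49) = 8*I*√95/7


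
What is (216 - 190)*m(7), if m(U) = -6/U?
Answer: -156/7 ≈ -22.286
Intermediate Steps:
(216 - 190)*m(7) = (216 - 190)*(-6/7) = 26*(-6*⅐) = 26*(-6/7) = -156/7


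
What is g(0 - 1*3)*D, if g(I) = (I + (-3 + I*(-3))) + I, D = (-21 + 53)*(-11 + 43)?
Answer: 0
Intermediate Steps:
D = 1024 (D = 32*32 = 1024)
g(I) = -3 - I (g(I) = (I + (-3 - 3*I)) + I = (-3 - 2*I) + I = -3 - I)
g(0 - 1*3)*D = (-3 - (0 - 1*3))*1024 = (-3 - (0 - 3))*1024 = (-3 - 1*(-3))*1024 = (-3 + 3)*1024 = 0*1024 = 0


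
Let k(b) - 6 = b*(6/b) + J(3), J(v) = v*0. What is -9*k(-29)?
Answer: -108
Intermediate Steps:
J(v) = 0
k(b) = 12 (k(b) = 6 + (b*(6/b) + 0) = 6 + (6 + 0) = 6 + 6 = 12)
-9*k(-29) = -9*12 = -108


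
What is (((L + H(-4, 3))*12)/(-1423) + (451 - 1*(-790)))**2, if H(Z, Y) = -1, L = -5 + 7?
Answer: 3118512296761/2024929 ≈ 1.5401e+6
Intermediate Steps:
L = 2
(((L + H(-4, 3))*12)/(-1423) + (451 - 1*(-790)))**2 = (((2 - 1)*12)/(-1423) + (451 - 1*(-790)))**2 = ((1*12)*(-1/1423) + (451 + 790))**2 = (12*(-1/1423) + 1241)**2 = (-12/1423 + 1241)**2 = (1765931/1423)**2 = 3118512296761/2024929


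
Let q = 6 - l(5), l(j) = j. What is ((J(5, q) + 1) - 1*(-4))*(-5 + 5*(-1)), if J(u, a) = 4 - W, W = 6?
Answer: -30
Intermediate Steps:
q = 1 (q = 6 - 1*5 = 6 - 5 = 1)
J(u, a) = -2 (J(u, a) = 4 - 1*6 = 4 - 6 = -2)
((J(5, q) + 1) - 1*(-4))*(-5 + 5*(-1)) = ((-2 + 1) - 1*(-4))*(-5 + 5*(-1)) = (-1 + 4)*(-5 - 5) = 3*(-10) = -30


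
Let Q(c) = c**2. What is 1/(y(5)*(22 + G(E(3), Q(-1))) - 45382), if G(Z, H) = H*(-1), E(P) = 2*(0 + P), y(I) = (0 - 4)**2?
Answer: -1/45046 ≈ -2.2200e-5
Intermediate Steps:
y(I) = 16 (y(I) = (-4)**2 = 16)
E(P) = 2*P
G(Z, H) = -H
1/(y(5)*(22 + G(E(3), Q(-1))) - 45382) = 1/(16*(22 - 1*(-1)**2) - 45382) = 1/(16*(22 - 1*1) - 45382) = 1/(16*(22 - 1) - 45382) = 1/(16*21 - 45382) = 1/(336 - 45382) = 1/(-45046) = -1/45046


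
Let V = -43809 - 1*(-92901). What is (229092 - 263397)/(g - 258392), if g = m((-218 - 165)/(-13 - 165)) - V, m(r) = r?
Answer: 2035430/18243923 ≈ 0.11157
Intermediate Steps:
V = 49092 (V = -43809 + 92901 = 49092)
g = -8737993/178 (g = (-218 - 165)/(-13 - 165) - 1*49092 = -383/(-178) - 49092 = -383*(-1/178) - 49092 = 383/178 - 49092 = -8737993/178 ≈ -49090.)
(229092 - 263397)/(g - 258392) = (229092 - 263397)/(-8737993/178 - 258392) = -34305/(-54731769/178) = -34305*(-178/54731769) = 2035430/18243923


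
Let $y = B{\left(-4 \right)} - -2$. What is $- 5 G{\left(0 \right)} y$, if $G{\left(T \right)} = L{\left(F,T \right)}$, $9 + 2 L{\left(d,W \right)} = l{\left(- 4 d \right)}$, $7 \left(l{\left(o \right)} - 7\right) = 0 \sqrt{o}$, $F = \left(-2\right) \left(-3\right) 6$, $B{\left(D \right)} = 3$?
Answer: $25$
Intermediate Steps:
$F = 36$ ($F = 6 \cdot 6 = 36$)
$l{\left(o \right)} = 7$ ($l{\left(o \right)} = 7 + \frac{0 \sqrt{o}}{7} = 7 + \frac{1}{7} \cdot 0 = 7 + 0 = 7$)
$L{\left(d,W \right)} = -1$ ($L{\left(d,W \right)} = - \frac{9}{2} + \frac{1}{2} \cdot 7 = - \frac{9}{2} + \frac{7}{2} = -1$)
$y = 5$ ($y = 3 - -2 = 3 + 2 = 5$)
$G{\left(T \right)} = -1$
$- 5 G{\left(0 \right)} y = \left(-5\right) \left(-1\right) 5 = 5 \cdot 5 = 25$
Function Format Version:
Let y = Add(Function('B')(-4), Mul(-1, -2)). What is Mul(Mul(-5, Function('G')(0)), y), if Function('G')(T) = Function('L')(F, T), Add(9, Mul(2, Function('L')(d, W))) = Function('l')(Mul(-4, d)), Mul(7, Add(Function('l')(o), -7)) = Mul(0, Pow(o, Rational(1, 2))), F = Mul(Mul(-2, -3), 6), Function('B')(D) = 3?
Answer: 25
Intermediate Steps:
F = 36 (F = Mul(6, 6) = 36)
Function('l')(o) = 7 (Function('l')(o) = Add(7, Mul(Rational(1, 7), Mul(0, Pow(o, Rational(1, 2))))) = Add(7, Mul(Rational(1, 7), 0)) = Add(7, 0) = 7)
Function('L')(d, W) = -1 (Function('L')(d, W) = Add(Rational(-9, 2), Mul(Rational(1, 2), 7)) = Add(Rational(-9, 2), Rational(7, 2)) = -1)
y = 5 (y = Add(3, Mul(-1, -2)) = Add(3, 2) = 5)
Function('G')(T) = -1
Mul(Mul(-5, Function('G')(0)), y) = Mul(Mul(-5, -1), 5) = Mul(5, 5) = 25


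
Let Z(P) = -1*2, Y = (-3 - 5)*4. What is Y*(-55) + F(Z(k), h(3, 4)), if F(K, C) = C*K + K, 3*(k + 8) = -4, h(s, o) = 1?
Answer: 1756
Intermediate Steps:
Y = -32 (Y = -8*4 = -32)
k = -28/3 (k = -8 + (1/3)*(-4) = -8 - 4/3 = -28/3 ≈ -9.3333)
Z(P) = -2
F(K, C) = K + C*K
Y*(-55) + F(Z(k), h(3, 4)) = -32*(-55) - 2*(1 + 1) = 1760 - 2*2 = 1760 - 4 = 1756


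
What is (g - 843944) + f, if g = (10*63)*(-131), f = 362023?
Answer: -564451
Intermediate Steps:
g = -82530 (g = 630*(-131) = -82530)
(g - 843944) + f = (-82530 - 843944) + 362023 = -926474 + 362023 = -564451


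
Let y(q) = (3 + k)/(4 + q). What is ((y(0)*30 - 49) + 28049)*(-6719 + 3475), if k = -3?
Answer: -90832000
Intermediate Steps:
y(q) = 0 (y(q) = (3 - 3)/(4 + q) = 0/(4 + q) = 0)
((y(0)*30 - 49) + 28049)*(-6719 + 3475) = ((0*30 - 49) + 28049)*(-6719 + 3475) = ((0 - 49) + 28049)*(-3244) = (-49 + 28049)*(-3244) = 28000*(-3244) = -90832000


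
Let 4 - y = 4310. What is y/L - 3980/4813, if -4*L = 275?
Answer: 81804612/1323575 ≈ 61.806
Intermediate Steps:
L = -275/4 (L = -¼*275 = -275/4 ≈ -68.750)
y = -4306 (y = 4 - 1*4310 = 4 - 4310 = -4306)
y/L - 3980/4813 = -4306/(-275/4) - 3980/4813 = -4306*(-4/275) - 3980*1/4813 = 17224/275 - 3980/4813 = 81804612/1323575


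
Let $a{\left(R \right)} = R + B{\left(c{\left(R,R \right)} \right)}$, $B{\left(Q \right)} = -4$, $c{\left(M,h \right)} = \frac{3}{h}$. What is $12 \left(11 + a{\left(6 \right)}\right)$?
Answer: $156$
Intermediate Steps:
$a{\left(R \right)} = -4 + R$ ($a{\left(R \right)} = R - 4 = -4 + R$)
$12 \left(11 + a{\left(6 \right)}\right) = 12 \left(11 + \left(-4 + 6\right)\right) = 12 \left(11 + 2\right) = 12 \cdot 13 = 156$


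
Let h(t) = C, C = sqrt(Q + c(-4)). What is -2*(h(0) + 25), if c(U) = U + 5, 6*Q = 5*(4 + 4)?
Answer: -50 - 2*sqrt(69)/3 ≈ -55.538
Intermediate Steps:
Q = 20/3 (Q = (5*(4 + 4))/6 = (5*8)/6 = (1/6)*40 = 20/3 ≈ 6.6667)
c(U) = 5 + U
C = sqrt(69)/3 (C = sqrt(20/3 + (5 - 4)) = sqrt(20/3 + 1) = sqrt(23/3) = sqrt(69)/3 ≈ 2.7689)
h(t) = sqrt(69)/3
-2*(h(0) + 25) = -2*(sqrt(69)/3 + 25) = -2*(25 + sqrt(69)/3) = -50 - 2*sqrt(69)/3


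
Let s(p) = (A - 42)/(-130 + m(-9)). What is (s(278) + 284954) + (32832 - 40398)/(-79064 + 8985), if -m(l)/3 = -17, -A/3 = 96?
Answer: 1577597741698/5536241 ≈ 2.8496e+5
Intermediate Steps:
A = -288 (A = -3*96 = -288)
m(l) = 51 (m(l) = -3*(-17) = 51)
s(p) = 330/79 (s(p) = (-288 - 42)/(-130 + 51) = -330/(-79) = -330*(-1/79) = 330/79)
(s(278) + 284954) + (32832 - 40398)/(-79064 + 8985) = (330/79 + 284954) + (32832 - 40398)/(-79064 + 8985) = 22511696/79 - 7566/(-70079) = 22511696/79 - 7566*(-1/70079) = 22511696/79 + 7566/70079 = 1577597741698/5536241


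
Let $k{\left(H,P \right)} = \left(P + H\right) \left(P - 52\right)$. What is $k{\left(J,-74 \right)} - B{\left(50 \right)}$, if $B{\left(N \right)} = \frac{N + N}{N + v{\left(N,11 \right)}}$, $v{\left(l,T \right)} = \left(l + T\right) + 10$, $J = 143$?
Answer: $- \frac{1052074}{121} \approx -8694.8$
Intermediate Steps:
$v{\left(l,T \right)} = 10 + T + l$ ($v{\left(l,T \right)} = \left(T + l\right) + 10 = 10 + T + l$)
$B{\left(N \right)} = \frac{2 N}{21 + 2 N}$ ($B{\left(N \right)} = \frac{N + N}{N + \left(10 + 11 + N\right)} = \frac{2 N}{N + \left(21 + N\right)} = \frac{2 N}{21 + 2 N}$)
$k{\left(H,P \right)} = \left(-52 + P\right) \left(H + P\right)$ ($k{\left(H,P \right)} = \left(H + P\right) \left(-52 + P\right) = \left(-52 + P\right) \left(H + P\right)$)
$k{\left(J,-74 \right)} - B{\left(50 \right)} = \left(\left(-74\right)^{2} - 7436 - -3848 + 143 \left(-74\right)\right) - 2 \cdot 50 \frac{1}{21 + 2 \cdot 50} = \left(5476 - 7436 + 3848 - 10582\right) - 2 \cdot 50 \frac{1}{21 + 100} = -8694 - 2 \cdot 50 \cdot \frac{1}{121} = -8694 - \frac{100}{121} = - \frac{1052074}{121}$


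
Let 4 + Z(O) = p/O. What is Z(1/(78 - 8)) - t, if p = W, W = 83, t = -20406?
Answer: 26212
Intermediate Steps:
p = 83
Z(O) = -4 + 83/O
Z(1/(78 - 8)) - t = (-4 + 83/(1/(78 - 8))) - 1*(-20406) = (-4 + 83/(1/70)) + 20406 = (-4 + 83*70) + 20406 = (-4 + 5810) + 20406 = 5806 + 20406 = 26212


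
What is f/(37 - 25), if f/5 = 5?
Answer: 25/12 ≈ 2.0833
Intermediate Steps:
f = 25 (f = 5*5 = 25)
f/(37 - 25) = 25/(37 - 25) = 25/12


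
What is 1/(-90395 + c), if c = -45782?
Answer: -1/136177 ≈ -7.3434e-6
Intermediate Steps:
1/(-90395 + c) = 1/(-90395 - 45782) = 1/(-136177) = -1/136177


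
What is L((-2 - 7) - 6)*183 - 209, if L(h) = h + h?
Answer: -5699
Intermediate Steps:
L(h) = 2*h
L((-2 - 7) - 6)*183 - 209 = (2*((-2 - 7) - 6))*183 - 209 = (2*(-9 - 6))*183 - 209 = (2*(-15))*183 - 209 = -30*183 - 209 = -5490 - 209 = -5699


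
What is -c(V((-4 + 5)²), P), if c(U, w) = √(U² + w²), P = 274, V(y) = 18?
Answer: -10*√754 ≈ -274.59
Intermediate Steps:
-c(V((-4 + 5)²), P) = -√(18² + 274²) = -√(324 + 75076) = -√75400 = -10*√754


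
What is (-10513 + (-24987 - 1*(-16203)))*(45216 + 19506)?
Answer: -1248940434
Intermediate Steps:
(-10513 + (-24987 - 1*(-16203)))*(45216 + 19506) = (-10513 + (-24987 + 16203))*64722 = (-10513 - 8784)*64722 = -19297*64722 = -1248940434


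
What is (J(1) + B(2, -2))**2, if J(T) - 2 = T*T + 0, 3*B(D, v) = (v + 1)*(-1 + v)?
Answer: 16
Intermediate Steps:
B(D, v) = (1 + v)*(-1 + v)/3 (B(D, v) = ((v + 1)*(-1 + v))/3 = ((1 + v)*(-1 + v))/3 = (1 + v)*(-1 + v)/3)
J(T) = 2 + T**2 (J(T) = 2 + (T*T + 0) = 2 + (T**2 + 0) = 2 + T**2)
(J(1) + B(2, -2))**2 = ((2 + 1**2) + (-1/3 + (1/3)*(-2)**2))**2 = ((2 + 1) + (-1/3 + (1/3)*4))**2 = (3 + (-1/3 + 4/3))**2 = (3 + 1)**2 = 4**2 = 16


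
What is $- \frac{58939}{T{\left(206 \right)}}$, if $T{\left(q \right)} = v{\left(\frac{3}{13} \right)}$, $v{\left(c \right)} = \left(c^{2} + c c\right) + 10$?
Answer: $- \frac{9960691}{1708} \approx -5831.8$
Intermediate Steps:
$v{\left(c \right)} = 10 + 2 c^{2}$ ($v{\left(c \right)} = \left(c^{2} + c^{2}\right) + 10 = 2 c^{2} + 10 = 10 + 2 c^{2}$)
$T{\left(q \right)} = \frac{1708}{169}$ ($T{\left(q \right)} = 10 + 2 \left(\frac{3}{13}\right)^{2} = 10 + 2 \cdot \frac{9}{169} = 10 + \frac{18}{169} = \frac{1708}{169}$)
$- \frac{58939}{T{\left(206 \right)}} = - \frac{58939}{\frac{1708}{169}} = \left(-58939\right) \frac{169}{1708} = - \frac{9960691}{1708}$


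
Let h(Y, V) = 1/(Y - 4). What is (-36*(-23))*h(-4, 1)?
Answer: -207/2 ≈ -103.50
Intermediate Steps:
h(Y, V) = 1/(-4 + Y)
(-36*(-23))*h(-4, 1) = (-36*(-23))/(-4 - 4) = 828/(-8) = 828*(-⅛) = -207/2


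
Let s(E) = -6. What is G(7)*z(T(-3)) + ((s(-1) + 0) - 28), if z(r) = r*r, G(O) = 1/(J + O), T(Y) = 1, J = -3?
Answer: -135/4 ≈ -33.750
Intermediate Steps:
G(O) = 1/(-3 + O)
z(r) = r**2
G(7)*z(T(-3)) + ((s(-1) + 0) - 28) = 1**2/(-3 + 7) + ((-6 + 0) - 28) = 1/4 + (-6 - 28) = (1/4)*1 - 34 = 1/4 - 34 = -135/4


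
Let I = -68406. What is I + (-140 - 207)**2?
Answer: 52003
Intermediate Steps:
I + (-140 - 207)**2 = -68406 + (-140 - 207)**2 = -68406 + (-347)**2 = -68406 + 120409 = 52003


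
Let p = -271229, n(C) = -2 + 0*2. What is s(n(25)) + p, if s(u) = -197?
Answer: -271426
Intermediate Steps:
n(C) = -2 (n(C) = -2 + 0 = -2)
s(n(25)) + p = -197 - 271229 = -271426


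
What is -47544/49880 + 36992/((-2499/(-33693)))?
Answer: 152374728953/305515 ≈ 4.9875e+5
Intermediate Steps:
-47544/49880 + 36992/((-2499/(-33693))) = -47544*1/49880 + 36992/((-2499*(-1/33693))) = -5943/6235 + 36992/(833/11231) = -5943/6235 + 36992*(11231/833) = -5943/6235 + 24438656/49 = 152374728953/305515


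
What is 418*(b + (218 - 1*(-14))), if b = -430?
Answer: -82764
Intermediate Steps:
418*(b + (218 - 1*(-14))) = 418*(-430 + (218 - 1*(-14))) = 418*(-430 + (218 + 14)) = 418*(-430 + 232) = 418*(-198) = -82764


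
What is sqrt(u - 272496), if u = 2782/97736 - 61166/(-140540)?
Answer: I*sqrt(200829934872902927936535)/858488590 ≈ 522.01*I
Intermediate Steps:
u = 796137807/1716977180 (u = 2782*(1/97736) - 61166*(-1/140540) = 1391/48868 + 30583/70270 = 796137807/1716977180 ≈ 0.46369)
sqrt(u - 272496) = sqrt(796137807/1716977180 - 272496) = sqrt(-467868617503473/1716977180) = I*sqrt(200829934872902927936535)/858488590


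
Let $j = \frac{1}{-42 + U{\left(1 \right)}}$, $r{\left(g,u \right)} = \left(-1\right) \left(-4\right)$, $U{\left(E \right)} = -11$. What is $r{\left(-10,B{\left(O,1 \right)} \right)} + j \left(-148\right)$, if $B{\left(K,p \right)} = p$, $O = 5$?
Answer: $\frac{360}{53} \approx 6.7924$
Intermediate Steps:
$r{\left(g,u \right)} = 4$
$j = - \frac{1}{53}$ ($j = \frac{1}{-42 - 11} = \frac{1}{-53} = - \frac{1}{53} \approx -0.018868$)
$r{\left(-10,B{\left(O,1 \right)} \right)} + j \left(-148\right) = 4 - - \frac{148}{53} = 4 + \frac{148}{53} = \frac{360}{53}$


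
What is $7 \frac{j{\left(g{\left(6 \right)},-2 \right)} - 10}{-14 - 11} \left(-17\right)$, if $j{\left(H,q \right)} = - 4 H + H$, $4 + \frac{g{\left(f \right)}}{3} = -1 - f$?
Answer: $\frac{10591}{25} \approx 423.64$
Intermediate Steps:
$g{\left(f \right)} = -15 - 3 f$ ($g{\left(f \right)} = -12 + 3 \left(-1 - f\right) = -12 - \left(3 + 3 f\right) = -15 - 3 f$)
$j{\left(H,q \right)} = - 3 H$
$7 \frac{j{\left(g{\left(6 \right)},-2 \right)} - 10}{-14 - 11} \left(-17\right) = 7 \frac{- 3 \left(-15 - 18\right) - 10}{-14 - 11} \left(-17\right) = 7 \frac{- 3 \left(-15 - 18\right) - 10}{-25} \left(-17\right) = 7 \left(\left(-3\right) \left(-33\right) - 10\right) \left(- \frac{1}{25}\right) \left(-17\right) = 7 \left(99 - 10\right) \left(- \frac{1}{25}\right) \left(-17\right) = 7 \cdot 89 \left(- \frac{1}{25}\right) \left(-17\right) = 7 \left(- \frac{89}{25}\right) \left(-17\right) = \left(- \frac{623}{25}\right) \left(-17\right) = \frac{10591}{25}$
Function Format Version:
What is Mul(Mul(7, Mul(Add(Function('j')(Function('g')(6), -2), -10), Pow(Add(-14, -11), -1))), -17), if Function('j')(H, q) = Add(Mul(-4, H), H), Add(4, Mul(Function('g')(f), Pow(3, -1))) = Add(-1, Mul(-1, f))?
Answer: Rational(10591, 25) ≈ 423.64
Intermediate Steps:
Function('g')(f) = Add(-15, Mul(-3, f)) (Function('g')(f) = Add(-12, Mul(3, Add(-1, Mul(-1, f)))) = Add(-12, Add(-3, Mul(-3, f))) = Add(-15, Mul(-3, f)))
Function('j')(H, q) = Mul(-3, H)
Mul(Mul(7, Mul(Add(Function('j')(Function('g')(6), -2), -10), Pow(Add(-14, -11), -1))), -17) = Mul(Mul(7, Mul(Add(Mul(-3, Add(-15, Mul(-3, 6))), -10), Pow(Add(-14, -11), -1))), -17) = Mul(Mul(7, Mul(Add(Mul(-3, Add(-15, -18)), -10), Pow(-25, -1))), -17) = Mul(Mul(7, Mul(Add(Mul(-3, -33), -10), Rational(-1, 25))), -17) = Mul(Mul(7, Mul(Add(99, -10), Rational(-1, 25))), -17) = Mul(Mul(7, Mul(89, Rational(-1, 25))), -17) = Mul(Mul(7, Rational(-89, 25)), -17) = Mul(Rational(-623, 25), -17) = Rational(10591, 25)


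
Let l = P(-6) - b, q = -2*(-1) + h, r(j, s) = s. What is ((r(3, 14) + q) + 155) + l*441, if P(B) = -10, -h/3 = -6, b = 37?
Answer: -20538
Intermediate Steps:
h = 18 (h = -3*(-6) = 18)
q = 20 (q = -2*(-1) + 18 = 2 + 18 = 20)
l = -47 (l = -10 - 1*37 = -10 - 37 = -47)
((r(3, 14) + q) + 155) + l*441 = ((14 + 20) + 155) - 47*441 = (34 + 155) - 20727 = 189 - 20727 = -20538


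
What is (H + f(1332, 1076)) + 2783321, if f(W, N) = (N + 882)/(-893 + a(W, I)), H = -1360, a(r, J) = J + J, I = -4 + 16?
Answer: 219774741/79 ≈ 2.7820e+6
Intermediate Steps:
I = 12
a(r, J) = 2*J
f(W, N) = -882/869 - N/869 (f(W, N) = (N + 882)/(-893 + 2*12) = (882 + N)/(-893 + 24) = (882 + N)/(-869) = (882 + N)*(-1/869) = -882/869 - N/869)
(H + f(1332, 1076)) + 2783321 = (-1360 + (-882/869 - 1/869*1076)) + 2783321 = (-1360 + (-882/869 - 1076/869)) + 2783321 = (-1360 - 178/79) + 2783321 = -107618/79 + 2783321 = 219774741/79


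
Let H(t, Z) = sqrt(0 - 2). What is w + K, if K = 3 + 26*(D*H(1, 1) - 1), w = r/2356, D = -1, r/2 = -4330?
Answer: -15712/589 - 26*I*sqrt(2) ≈ -26.676 - 36.77*I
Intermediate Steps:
r = -8660 (r = 2*(-4330) = -8660)
H(t, Z) = I*sqrt(2) (H(t, Z) = sqrt(-2) = I*sqrt(2))
w = -2165/589 (w = -8660/2356 = -8660*1/2356 = -2165/589 ≈ -3.6757)
K = -23 - 26*I*sqrt(2) (K = 3 + 26*(-I*sqrt(2) - 1) = 3 + 26*(-1 - I*sqrt(2)) = 3 + (-26 - 26*I*sqrt(2)) = -23 - 26*I*sqrt(2) ≈ -23.0 - 36.77*I)
w + K = -2165/589 + (-23 - 26*I*sqrt(2)) = -15712/589 - 26*I*sqrt(2)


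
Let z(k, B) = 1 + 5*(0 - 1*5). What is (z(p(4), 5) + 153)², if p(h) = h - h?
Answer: 16641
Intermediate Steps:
p(h) = 0
z(k, B) = -24 (z(k, B) = 1 + 5*(0 - 5) = 1 + 5*(-5) = 1 - 25 = -24)
(z(p(4), 5) + 153)² = (-24 + 153)² = 129² = 16641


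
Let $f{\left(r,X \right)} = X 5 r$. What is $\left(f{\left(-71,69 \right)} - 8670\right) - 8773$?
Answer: $-41938$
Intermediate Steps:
$f{\left(r,X \right)} = 5 X r$
$\left(f{\left(-71,69 \right)} - 8670\right) - 8773 = \left(5 \cdot 69 \left(-71\right) - 8670\right) - 8773 = \left(-24495 - 8670\right) - 8773 = -33165 - 8773 = -41938$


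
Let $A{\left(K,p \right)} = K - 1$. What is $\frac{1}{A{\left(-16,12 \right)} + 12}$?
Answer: $- \frac{1}{5} \approx -0.2$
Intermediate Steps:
$A{\left(K,p \right)} = -1 + K$ ($A{\left(K,p \right)} = K - 1 = -1 + K$)
$\frac{1}{A{\left(-16,12 \right)} + 12} = \frac{1}{\left(-1 - 16\right) + 12} = \frac{1}{-17 + 12} = \frac{1}{-5} = - \frac{1}{5}$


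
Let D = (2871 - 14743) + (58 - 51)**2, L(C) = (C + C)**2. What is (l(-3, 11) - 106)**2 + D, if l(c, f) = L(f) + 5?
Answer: 134866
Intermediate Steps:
L(C) = 4*C**2 (L(C) = (2*C)**2 = 4*C**2)
l(c, f) = 5 + 4*f**2 (l(c, f) = 4*f**2 + 5 = 5 + 4*f**2)
D = -11823 (D = -11872 + 7**2 = -11872 + 49 = -11823)
(l(-3, 11) - 106)**2 + D = ((5 + 4*11**2) - 106)**2 - 11823 = ((5 + 4*121) - 106)**2 - 11823 = ((5 + 484) - 106)**2 - 11823 = (489 - 106)**2 - 11823 = 383**2 - 11823 = 146689 - 11823 = 134866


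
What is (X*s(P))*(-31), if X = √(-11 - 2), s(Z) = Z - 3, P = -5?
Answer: 248*I*√13 ≈ 894.18*I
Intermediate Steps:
s(Z) = -3 + Z
X = I*√13 (X = √(-13) = I*√13 ≈ 3.6056*I)
(X*s(P))*(-31) = ((I*√13)*(-3 - 5))*(-31) = ((I*√13)*(-8))*(-31) = -8*I*√13*(-31) = 248*I*√13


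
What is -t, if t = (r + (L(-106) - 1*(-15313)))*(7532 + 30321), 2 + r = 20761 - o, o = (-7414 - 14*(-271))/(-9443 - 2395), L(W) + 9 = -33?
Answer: -8072521695280/5919 ≈ -1.3638e+9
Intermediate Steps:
L(W) = -42 (L(W) = -9 - 33 = -42)
o = 1810/5919 (o = (-7414 + 3794)/(-11838) = -3620*(-1/11838) = 1810/5919 ≈ 0.30579)
r = 122870711/5919 (r = -2 + (20761 - 1*1810/5919) = -2 + (20761 - 1810/5919) = -2 + 122882549/5919 = 122870711/5919 ≈ 20759.)
t = 8072521695280/5919 (t = (122870711/5919 + (-42 - 1*(-15313)))*(7532 + 30321) = (122870711/5919 + (-42 + 15313))*37853 = (122870711/5919 + 15271)*37853 = (213259760/5919)*37853 = 8072521695280/5919 ≈ 1.3638e+9)
-t = -1*8072521695280/5919 = -8072521695280/5919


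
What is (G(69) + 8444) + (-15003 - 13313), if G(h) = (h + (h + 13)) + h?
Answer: -19652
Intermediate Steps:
G(h) = 13 + 3*h (G(h) = (h + (13 + h)) + h = (13 + 2*h) + h = 13 + 3*h)
(G(69) + 8444) + (-15003 - 13313) = ((13 + 3*69) + 8444) + (-15003 - 13313) = ((13 + 207) + 8444) - 28316 = (220 + 8444) - 28316 = 8664 - 28316 = -19652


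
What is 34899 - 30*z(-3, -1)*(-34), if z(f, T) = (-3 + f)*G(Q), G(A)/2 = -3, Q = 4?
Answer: 71619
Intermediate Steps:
G(A) = -6 (G(A) = 2*(-3) = -6)
z(f, T) = 18 - 6*f (z(f, T) = (-3 + f)*(-6) = 18 - 6*f)
34899 - 30*z(-3, -1)*(-34) = 34899 - 30*(18 - 6*(-3))*(-34) = 34899 - 30*(18 + 18)*(-34) = 34899 - 30*36*(-34) = 34899 - 1080*(-34) = 34899 + 36720 = 71619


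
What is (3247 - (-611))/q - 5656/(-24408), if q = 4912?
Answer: 7621771/7493256 ≈ 1.0172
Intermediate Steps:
(3247 - (-611))/q - 5656/(-24408) = (3247 - (-611))/4912 - 5656/(-24408) = (3247 - 1*(-611))*(1/4912) - 5656*(-1/24408) = (3247 + 611)*(1/4912) + 707/3051 = 3858*(1/4912) + 707/3051 = 1929/2456 + 707/3051 = 7621771/7493256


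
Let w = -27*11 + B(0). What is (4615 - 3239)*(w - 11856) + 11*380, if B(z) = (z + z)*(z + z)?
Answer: -16718348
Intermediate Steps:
B(z) = 4*z² (B(z) = (2*z)*(2*z) = 4*z²)
w = -297 (w = -27*11 + 4*0² = -297 + 4*0 = -297 + 0 = -297)
(4615 - 3239)*(w - 11856) + 11*380 = (4615 - 3239)*(-297 - 11856) + 11*380 = 1376*(-12153) + 4180 = -16722528 + 4180 = -16718348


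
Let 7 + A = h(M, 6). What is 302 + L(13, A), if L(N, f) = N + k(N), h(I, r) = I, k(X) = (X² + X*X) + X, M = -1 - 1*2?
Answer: 666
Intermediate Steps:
M = -3 (M = -1 - 2 = -3)
k(X) = X + 2*X² (k(X) = (X² + X²) + X = 2*X² + X = X + 2*X²)
A = -10 (A = -7 - 3 = -10)
L(N, f) = N + N*(1 + 2*N)
302 + L(13, A) = 302 + 2*13*(1 + 13) = 302 + 2*13*14 = 302 + 364 = 666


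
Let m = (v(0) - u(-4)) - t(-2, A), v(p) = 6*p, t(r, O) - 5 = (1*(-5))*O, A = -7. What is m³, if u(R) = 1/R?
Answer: -4019679/64 ≈ -62808.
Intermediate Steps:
t(r, O) = 5 - 5*O (t(r, O) = 5 + (1*(-5))*O = 5 - 5*O)
u(R) = 1/R
m = -159/4 (m = (6*0 - 1/(-4)) - (5 - 5*(-7)) = (0 - 1*(-¼)) - (5 + 35) = (0 + ¼) - 1*40 = ¼ - 40 = -159/4 ≈ -39.750)
m³ = (-159/4)³ = -4019679/64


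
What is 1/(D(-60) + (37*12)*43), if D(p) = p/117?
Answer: 39/744568 ≈ 5.2379e-5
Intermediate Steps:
D(p) = p/117 (D(p) = p*(1/117) = p/117)
1/(D(-60) + (37*12)*43) = 1/((1/117)*(-60) + (37*12)*43) = 1/(-20/39 + 444*43) = 1/(-20/39 + 19092) = 1/(744568/39) = 39/744568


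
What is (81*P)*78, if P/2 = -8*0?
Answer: 0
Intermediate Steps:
P = 0 (P = 2*(-8*0) = 2*0 = 0)
(81*P)*78 = (81*0)*78 = 0*78 = 0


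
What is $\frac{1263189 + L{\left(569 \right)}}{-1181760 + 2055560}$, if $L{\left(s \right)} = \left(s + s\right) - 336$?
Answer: $\frac{1263991}{873800} \approx 1.4465$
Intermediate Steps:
$L{\left(s \right)} = -336 + 2 s$ ($L{\left(s \right)} = 2 s - 336 = -336 + 2 s$)
$\frac{1263189 + L{\left(569 \right)}}{-1181760 + 2055560} = \frac{1263189 + \left(-336 + 2 \cdot 569\right)}{-1181760 + 2055560} = \frac{1263189 + \left(-336 + 1138\right)}{873800} = \left(1263189 + 802\right) \frac{1}{873800} = 1263991 \cdot \frac{1}{873800} = \frac{1263991}{873800}$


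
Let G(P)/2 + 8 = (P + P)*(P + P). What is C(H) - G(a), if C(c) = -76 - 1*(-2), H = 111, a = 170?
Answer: -231258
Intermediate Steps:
C(c) = -74 (C(c) = -76 + 2 = -74)
G(P) = -16 + 8*P² (G(P) = -16 + 2*((P + P)*(P + P)) = -16 + 2*((2*P)*(2*P)) = -16 + 2*(4*P²) = -16 + 8*P²)
C(H) - G(a) = -74 - (-16 + 8*170²) = -74 - (-16 + 8*28900) = -74 - (-16 + 231200) = -74 - 1*231184 = -74 - 231184 = -231258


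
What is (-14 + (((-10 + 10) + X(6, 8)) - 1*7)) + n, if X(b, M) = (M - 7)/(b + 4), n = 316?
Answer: 2951/10 ≈ 295.10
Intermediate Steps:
X(b, M) = (-7 + M)/(4 + b)
(-14 + (((-10 + 10) + X(6, 8)) - 1*7)) + n = (-14 + (((-10 + 10) + (-7 + 8)/(4 + 6)) - 1*7)) + 316 = (-14 + ((0 + 1/10) - 7)) + 316 = (-14 + ((0 + (⅒)*1) - 7)) + 316 = (-14 + ((0 + ⅒) - 7)) + 316 = (-14 + (⅒ - 7)) + 316 = (-14 - 69/10) + 316 = -209/10 + 316 = 2951/10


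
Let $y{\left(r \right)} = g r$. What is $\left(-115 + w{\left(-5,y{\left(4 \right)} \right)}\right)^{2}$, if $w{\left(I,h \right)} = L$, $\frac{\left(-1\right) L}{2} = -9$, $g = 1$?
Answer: $9409$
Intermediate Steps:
$y{\left(r \right)} = r$ ($y{\left(r \right)} = 1 r = r$)
$L = 18$ ($L = \left(-2\right) \left(-9\right) = 18$)
$w{\left(I,h \right)} = 18$
$\left(-115 + w{\left(-5,y{\left(4 \right)} \right)}\right)^{2} = \left(-115 + 18\right)^{2} = \left(-97\right)^{2} = 9409$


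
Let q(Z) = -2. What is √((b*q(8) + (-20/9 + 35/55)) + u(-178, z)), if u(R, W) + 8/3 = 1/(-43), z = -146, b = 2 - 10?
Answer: √23607430/1419 ≈ 3.4241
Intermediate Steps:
b = -8
u(R, W) = -347/129 (u(R, W) = -8/3 + 1/(-43) = -8/3 - 1/43 = -347/129)
√((b*q(8) + (-20/9 + 35/55)) + u(-178, z)) = √((-8*(-2) + (-20/9 + 35/55)) - 347/129) = √((16 + (-20*⅑ + 35*(1/55))) - 347/129) = √((16 + (-20/9 + 7/11)) - 347/129) = √((16 - 157/99) - 347/129) = √(1427/99 - 347/129) = √(49910/4257) = √23607430/1419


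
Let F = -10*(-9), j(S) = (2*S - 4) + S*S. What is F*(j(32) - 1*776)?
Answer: 27720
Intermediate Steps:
j(S) = -4 + S² + 2*S (j(S) = (-4 + 2*S) + S² = -4 + S² + 2*S)
F = 90
F*(j(32) - 1*776) = 90*((-4 + 32² + 2*32) - 1*776) = 90*((-4 + 1024 + 64) - 776) = 90*(1084 - 776) = 90*308 = 27720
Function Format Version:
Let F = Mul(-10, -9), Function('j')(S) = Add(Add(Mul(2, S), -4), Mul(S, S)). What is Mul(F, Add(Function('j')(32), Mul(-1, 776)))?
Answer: 27720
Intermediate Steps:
Function('j')(S) = Add(-4, Pow(S, 2), Mul(2, S)) (Function('j')(S) = Add(Add(-4, Mul(2, S)), Pow(S, 2)) = Add(-4, Pow(S, 2), Mul(2, S)))
F = 90
Mul(F, Add(Function('j')(32), Mul(-1, 776))) = Mul(90, Add(Add(-4, Pow(32, 2), Mul(2, 32)), Mul(-1, 776))) = Mul(90, Add(Add(-4, 1024, 64), -776)) = Mul(90, Add(1084, -776)) = Mul(90, 308) = 27720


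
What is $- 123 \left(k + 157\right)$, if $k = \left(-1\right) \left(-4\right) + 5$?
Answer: $-20418$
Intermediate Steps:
$k = 9$ ($k = 4 + 5 = 9$)
$- 123 \left(k + 157\right) = - 123 \left(9 + 157\right) = \left(-123\right) 166 = -20418$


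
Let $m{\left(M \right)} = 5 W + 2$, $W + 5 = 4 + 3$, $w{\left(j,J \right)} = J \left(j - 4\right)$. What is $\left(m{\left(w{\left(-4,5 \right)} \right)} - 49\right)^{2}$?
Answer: $1369$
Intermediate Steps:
$w{\left(j,J \right)} = J \left(-4 + j\right)$ ($w{\left(j,J \right)} = J \left(j - 4\right) = J \left(-4 + j\right)$)
$W = 2$ ($W = -5 + \left(4 + 3\right) = -5 + 7 = 2$)
$m{\left(M \right)} = 12$ ($m{\left(M \right)} = 5 \cdot 2 + 2 = 10 + 2 = 12$)
$\left(m{\left(w{\left(-4,5 \right)} \right)} - 49\right)^{2} = \left(12 - 49\right)^{2} = \left(-37\right)^{2} = 1369$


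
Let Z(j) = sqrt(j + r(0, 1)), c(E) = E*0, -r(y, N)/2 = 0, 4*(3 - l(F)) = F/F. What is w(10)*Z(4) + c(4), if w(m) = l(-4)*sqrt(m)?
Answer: 11*sqrt(10)/2 ≈ 17.393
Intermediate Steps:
l(F) = 11/4 (l(F) = 3 - F/(4*F) = 3 - 1/4*1 = 3 - 1/4 = 11/4)
r(y, N) = 0 (r(y, N) = -2*0 = 0)
c(E) = 0
Z(j) = sqrt(j) (Z(j) = sqrt(j + 0) = sqrt(j))
w(m) = 11*sqrt(m)/4
w(10)*Z(4) + c(4) = (11*sqrt(10)/4)*sqrt(4) + 0 = (11*sqrt(10)/4)*2 + 0 = 11*sqrt(10)/2 + 0 = 11*sqrt(10)/2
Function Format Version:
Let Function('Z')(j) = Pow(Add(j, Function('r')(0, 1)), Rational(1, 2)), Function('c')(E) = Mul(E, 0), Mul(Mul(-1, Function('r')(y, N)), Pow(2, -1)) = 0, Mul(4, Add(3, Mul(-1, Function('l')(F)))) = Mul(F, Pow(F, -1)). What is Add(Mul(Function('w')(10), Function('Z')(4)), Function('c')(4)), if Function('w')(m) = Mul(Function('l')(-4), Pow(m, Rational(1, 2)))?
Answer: Mul(Rational(11, 2), Pow(10, Rational(1, 2))) ≈ 17.393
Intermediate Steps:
Function('l')(F) = Rational(11, 4) (Function('l')(F) = Add(3, Mul(Rational(-1, 4), Mul(F, Pow(F, -1)))) = Add(3, Mul(Rational(-1, 4), 1)) = Add(3, Rational(-1, 4)) = Rational(11, 4))
Function('r')(y, N) = 0 (Function('r')(y, N) = Mul(-2, 0) = 0)
Function('c')(E) = 0
Function('Z')(j) = Pow(j, Rational(1, 2)) (Function('Z')(j) = Pow(Add(j, 0), Rational(1, 2)) = Pow(j, Rational(1, 2)))
Function('w')(m) = Mul(Rational(11, 4), Pow(m, Rational(1, 2)))
Add(Mul(Function('w')(10), Function('Z')(4)), Function('c')(4)) = Add(Mul(Mul(Rational(11, 4), Pow(10, Rational(1, 2))), Pow(4, Rational(1, 2))), 0) = Add(Mul(Mul(Rational(11, 4), Pow(10, Rational(1, 2))), 2), 0) = Add(Mul(Rational(11, 2), Pow(10, Rational(1, 2))), 0) = Mul(Rational(11, 2), Pow(10, Rational(1, 2)))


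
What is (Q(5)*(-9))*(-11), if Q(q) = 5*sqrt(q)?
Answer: 495*sqrt(5) ≈ 1106.9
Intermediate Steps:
(Q(5)*(-9))*(-11) = ((5*sqrt(5))*(-9))*(-11) = -45*sqrt(5)*(-11) = 495*sqrt(5)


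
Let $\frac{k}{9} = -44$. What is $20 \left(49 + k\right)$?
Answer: $-6940$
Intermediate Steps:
$k = -396$ ($k = 9 \left(-44\right) = -396$)
$20 \left(49 + k\right) = 20 \left(49 - 396\right) = 20 \left(-347\right) = -6940$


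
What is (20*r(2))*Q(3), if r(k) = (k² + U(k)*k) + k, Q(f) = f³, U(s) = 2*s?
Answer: 7560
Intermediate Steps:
r(k) = k + 3*k² (r(k) = (k² + (2*k)*k) + k = (k² + 2*k²) + k = 3*k² + k = k + 3*k²)
(20*r(2))*Q(3) = (20*(2*(1 + 3*2)))*3³ = (20*(2*(1 + 6)))*27 = (20*(2*7))*27 = (20*14)*27 = 280*27 = 7560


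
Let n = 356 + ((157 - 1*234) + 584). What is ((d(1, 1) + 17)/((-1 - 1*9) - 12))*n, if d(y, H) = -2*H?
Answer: -12945/22 ≈ -588.41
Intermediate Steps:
n = 863 (n = 356 + ((157 - 234) + 584) = 356 + (-77 + 584) = 356 + 507 = 863)
((d(1, 1) + 17)/((-1 - 1*9) - 12))*n = ((-2*1 + 17)/((-1 - 1*9) - 12))*863 = ((-2 + 17)/((-1 - 9) - 12))*863 = (15/(-10 - 12))*863 = (15/(-22))*863 = (15*(-1/22))*863 = -15/22*863 = -12945/22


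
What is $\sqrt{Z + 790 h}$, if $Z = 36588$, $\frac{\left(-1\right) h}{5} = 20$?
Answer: $2 i \sqrt{10603} \approx 205.94 i$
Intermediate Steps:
$h = -100$ ($h = \left(-5\right) 20 = -100$)
$\sqrt{Z + 790 h} = \sqrt{36588 + 790 \left(-100\right)} = \sqrt{36588 - 79000} = \sqrt{-42412} = 2 i \sqrt{10603}$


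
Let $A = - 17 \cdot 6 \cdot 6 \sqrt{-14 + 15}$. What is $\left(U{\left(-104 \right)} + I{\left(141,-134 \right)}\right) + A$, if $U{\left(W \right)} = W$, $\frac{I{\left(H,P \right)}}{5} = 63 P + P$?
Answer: $-43596$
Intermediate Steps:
$I{\left(H,P \right)} = 320 P$ ($I{\left(H,P \right)} = 5 \left(63 P + P\right) = 5 \cdot 64 P = 320 P$)
$A = -612$ ($A = \left(-17\right) 36 \sqrt{1} = \left(-612\right) 1 = -612$)
$\left(U{\left(-104 \right)} + I{\left(141,-134 \right)}\right) + A = \left(-104 + 320 \left(-134\right)\right) - 612 = \left(-104 - 42880\right) - 612 = -42984 - 612 = -43596$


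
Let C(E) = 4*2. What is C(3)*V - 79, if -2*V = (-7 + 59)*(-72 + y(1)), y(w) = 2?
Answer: 14481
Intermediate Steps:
C(E) = 8
V = 1820 (V = -(-7 + 59)*(-72 + 2)/2 = -26*(-70) = -1/2*(-3640) = 1820)
C(3)*V - 79 = 8*1820 - 79 = 14560 - 79 = 14481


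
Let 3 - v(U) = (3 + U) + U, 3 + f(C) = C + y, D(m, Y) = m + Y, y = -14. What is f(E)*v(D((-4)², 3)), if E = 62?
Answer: -1710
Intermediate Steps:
D(m, Y) = Y + m
f(C) = -17 + C (f(C) = -3 + (C - 14) = -3 + (-14 + C) = -17 + C)
v(U) = -2*U (v(U) = 3 - ((3 + U) + U) = 3 - (3 + 2*U) = 3 + (-3 - 2*U) = -2*U)
f(E)*v(D((-4)², 3)) = (-17 + 62)*(-2*(3 + (-4)²)) = 45*(-2*(3 + 16)) = 45*(-2*19) = 45*(-38) = -1710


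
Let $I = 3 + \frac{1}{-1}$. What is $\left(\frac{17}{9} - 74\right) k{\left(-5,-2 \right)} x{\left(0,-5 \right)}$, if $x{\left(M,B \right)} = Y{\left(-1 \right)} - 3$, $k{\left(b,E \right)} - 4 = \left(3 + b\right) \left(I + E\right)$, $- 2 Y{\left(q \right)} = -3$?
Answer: $\frac{1298}{3} \approx 432.67$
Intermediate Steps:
$Y{\left(q \right)} = \frac{3}{2}$ ($Y{\left(q \right)} = \left(- \frac{1}{2}\right) \left(-3\right) = \frac{3}{2}$)
$I = 2$ ($I = 3 - 1 = 2$)
$k{\left(b,E \right)} = 4 + \left(2 + E\right) \left(3 + b\right)$ ($k{\left(b,E \right)} = 4 + \left(3 + b\right) \left(2 + E\right) = 4 + \left(2 + E\right) \left(3 + b\right)$)
$x{\left(M,B \right)} = - \frac{3}{2}$ ($x{\left(M,B \right)} = \frac{3}{2} - 3 = - \frac{3}{2}$)
$\left(\frac{17}{9} - 74\right) k{\left(-5,-2 \right)} x{\left(0,-5 \right)} = \left(\frac{17}{9} - 74\right) \left(10 + 2 \left(-5\right) + 3 \left(-2\right) - -10\right) \left(- \frac{3}{2}\right) = \left(17 \cdot \frac{1}{9} - 74\right) \left(10 - 10 - 6 + 10\right) \left(- \frac{3}{2}\right) = \left(\frac{17}{9} - 74\right) 4 \left(- \frac{3}{2}\right) = \left(- \frac{649}{9}\right) \left(-6\right) = \frac{1298}{3}$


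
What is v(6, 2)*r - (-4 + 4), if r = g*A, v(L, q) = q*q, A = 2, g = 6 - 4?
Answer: 16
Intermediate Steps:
g = 2
v(L, q) = q²
r = 4 (r = 2*2 = 4)
v(6, 2)*r - (-4 + 4) = 2²*4 - (-4 + 4) = 4*4 - 1*0 = 16 + 0 = 16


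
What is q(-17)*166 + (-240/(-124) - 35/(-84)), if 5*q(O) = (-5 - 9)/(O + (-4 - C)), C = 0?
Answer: 15181/620 ≈ 24.485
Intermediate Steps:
q(O) = -14/(5*(-4 + O)) (q(O) = ((-5 - 9)/(O + (-4 - 1*0)))/5 = (-14/(O + (-4 + 0)))/5 = (-14/(O - 4))/5 = (-14/(-4 + O))/5 = -14/(5*(-4 + O)))
q(-17)*166 + (-240/(-124) - 35/(-84)) = (14/(5*(4 - 1*(-17))))*166 + (-240/(-124) - 35/(-84)) = (14/(5*(4 + 17)))*166 + (-240*(-1/124) - 35*(-1/84)) = ((14/5)/21)*166 + (60/31 + 5/12) = ((14/5)*(1/21))*166 + 875/372 = (2/15)*166 + 875/372 = 332/15 + 875/372 = 15181/620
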